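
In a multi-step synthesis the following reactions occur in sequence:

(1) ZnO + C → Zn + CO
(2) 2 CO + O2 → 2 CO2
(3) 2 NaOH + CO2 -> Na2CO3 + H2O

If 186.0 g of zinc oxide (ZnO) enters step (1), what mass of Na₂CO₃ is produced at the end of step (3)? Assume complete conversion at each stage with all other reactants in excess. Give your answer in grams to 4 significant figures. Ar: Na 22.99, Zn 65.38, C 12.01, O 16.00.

242.2 g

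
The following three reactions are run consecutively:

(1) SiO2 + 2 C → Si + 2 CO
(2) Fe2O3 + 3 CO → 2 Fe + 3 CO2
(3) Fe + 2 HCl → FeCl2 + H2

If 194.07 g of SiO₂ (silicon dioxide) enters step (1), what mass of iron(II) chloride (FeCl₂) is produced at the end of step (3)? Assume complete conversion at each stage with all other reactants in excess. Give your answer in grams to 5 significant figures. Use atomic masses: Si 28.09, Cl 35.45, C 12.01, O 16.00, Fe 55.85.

545.81 g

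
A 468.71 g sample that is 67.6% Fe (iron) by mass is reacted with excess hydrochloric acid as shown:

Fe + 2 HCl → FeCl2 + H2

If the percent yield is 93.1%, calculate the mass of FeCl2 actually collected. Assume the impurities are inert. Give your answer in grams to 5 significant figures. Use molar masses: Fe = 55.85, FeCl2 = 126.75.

Pure Fe available = 468.71 g × 0.676 = 316.848 g.
n(Fe) = 316.848 g / 55.85 g/mol = 5.67320 mol.
From the equation the Fe:FeCl2 mole ratio is 1:1, so n(FeCl2) = 5.67320 × 1/1 = 5.67320 mol.
Mass of FeCl2 = 5.67320 mol × 126.75 g/mol = 719.078 g.
Actual mass collected = 719.078 g × 0.931 = 669.461 g.

669.46 g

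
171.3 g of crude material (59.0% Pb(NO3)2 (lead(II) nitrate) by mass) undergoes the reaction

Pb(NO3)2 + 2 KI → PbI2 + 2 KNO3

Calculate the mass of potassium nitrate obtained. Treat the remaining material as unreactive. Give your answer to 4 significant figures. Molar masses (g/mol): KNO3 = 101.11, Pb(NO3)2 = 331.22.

Mass of pure Pb(NO3)2 = 171.3 g × 0.590 = 101.07 g.
n(Pb(NO3)2) = 101.07 g / 331.22 g/mol = 0.30514 mol.
From the equation the Pb(NO3)2:KNO3 mole ratio is 1:2, so n(KNO3) = 0.30514 × 2/1 = 0.61027 mol.
Mass of KNO3 = 0.61027 mol × 101.11 g/mol = 61.705 g.

61.70 g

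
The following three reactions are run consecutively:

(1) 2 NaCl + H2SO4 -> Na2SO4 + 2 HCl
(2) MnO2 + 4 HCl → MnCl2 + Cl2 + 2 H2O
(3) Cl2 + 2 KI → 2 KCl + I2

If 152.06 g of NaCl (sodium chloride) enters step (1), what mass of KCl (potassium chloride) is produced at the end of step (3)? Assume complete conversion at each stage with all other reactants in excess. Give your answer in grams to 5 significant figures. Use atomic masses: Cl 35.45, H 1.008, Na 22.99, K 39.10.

96.989 g

M(NaCl) = 22.99 + 35.45 = 58.44 g/mol.
M(KCl) = 39.10 + 35.45 = 74.55 g/mol.
n(NaCl) = 152.06 / 58.44 = 2.60198 mol.
Reaction (1): NaCl→HCl ratio 2:2 ⇒ n(HCl) = 2.60198 mol.
Reaction (2): HCl→Cl2 ratio 4:1 ⇒ n(Cl2) = 0.650496 mol.
Reaction (3): Cl2→KCl ratio 1:2 ⇒ n(KCl) = 1.30099 mol.
Mass of KCl = 1.30099 × 74.55 = 96.9890 g.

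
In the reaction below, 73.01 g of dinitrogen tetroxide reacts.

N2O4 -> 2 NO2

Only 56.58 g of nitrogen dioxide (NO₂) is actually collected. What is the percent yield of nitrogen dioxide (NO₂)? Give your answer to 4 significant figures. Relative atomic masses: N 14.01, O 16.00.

M(N2O4) = 2(14.01) + 4(16.00) = 92.02 g/mol.
M(NO2) = 14.01 + 2(16.00) = 46.01 g/mol.
n(N2O4) = 73.010 g / 92.02 g/mol = 0.79341 mol.
From the equation the N2O4:NO2 mole ratio is 1:2, so n(NO2) = 0.79341 × 2/1 = 1.5868 mol.
Mass of NO2 = 1.5868 mol × 46.01 g/mol = 73.010 g.
This is the theoretical yield. Percent yield = 56.58 g / 73.010 g × 100% = 77.496%.

77.50 %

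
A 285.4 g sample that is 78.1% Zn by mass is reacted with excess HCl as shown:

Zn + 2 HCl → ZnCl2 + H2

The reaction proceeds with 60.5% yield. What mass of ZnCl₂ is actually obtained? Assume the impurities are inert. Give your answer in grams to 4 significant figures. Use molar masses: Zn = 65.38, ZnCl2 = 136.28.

281.1 g

Pure Zn available = 285.4 g × 0.781 = 222.90 g.
n(Zn) = 222.90 g / 65.38 g/mol = 3.4093 mol.
From the equation the Zn:ZnCl2 mole ratio is 1:1, so n(ZnCl2) = 3.4093 × 1/1 = 3.4093 mol.
Mass of ZnCl2 = 3.4093 mol × 136.28 g/mol = 464.61 g.
Actual mass collected = 464.61 g × 0.605 = 281.09 g.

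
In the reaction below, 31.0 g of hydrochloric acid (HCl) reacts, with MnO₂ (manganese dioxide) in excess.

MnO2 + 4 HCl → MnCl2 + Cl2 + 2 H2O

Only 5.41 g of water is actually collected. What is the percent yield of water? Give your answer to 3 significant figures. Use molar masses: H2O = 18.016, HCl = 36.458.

70.6 %

n(HCl) = 31.00 g / 36.458 g/mol = 0.8503 mol.
From the equation the HCl:H2O mole ratio is 4:2, so n(H2O) = 0.8503 × 2/4 = 0.4251 mol.
Mass of H2O = 0.4251 mol × 18.016 g/mol = 7.659 g.
This is the theoretical yield. Percent yield = 5.41 g / 7.659 g × 100% = 70.63%.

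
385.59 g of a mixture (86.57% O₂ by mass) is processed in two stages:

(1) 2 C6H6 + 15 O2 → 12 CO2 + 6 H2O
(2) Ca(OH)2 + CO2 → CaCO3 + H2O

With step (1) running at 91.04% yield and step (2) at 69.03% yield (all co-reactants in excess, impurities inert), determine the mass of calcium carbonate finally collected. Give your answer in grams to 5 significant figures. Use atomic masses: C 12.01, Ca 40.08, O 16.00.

524.92 g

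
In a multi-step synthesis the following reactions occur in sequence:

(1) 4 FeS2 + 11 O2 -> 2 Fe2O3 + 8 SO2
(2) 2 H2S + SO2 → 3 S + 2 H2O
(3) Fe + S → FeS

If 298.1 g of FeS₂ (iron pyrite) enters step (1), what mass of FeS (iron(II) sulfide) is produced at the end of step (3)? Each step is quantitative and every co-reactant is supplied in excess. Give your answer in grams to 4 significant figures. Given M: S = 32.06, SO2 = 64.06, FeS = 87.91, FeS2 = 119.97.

1311 g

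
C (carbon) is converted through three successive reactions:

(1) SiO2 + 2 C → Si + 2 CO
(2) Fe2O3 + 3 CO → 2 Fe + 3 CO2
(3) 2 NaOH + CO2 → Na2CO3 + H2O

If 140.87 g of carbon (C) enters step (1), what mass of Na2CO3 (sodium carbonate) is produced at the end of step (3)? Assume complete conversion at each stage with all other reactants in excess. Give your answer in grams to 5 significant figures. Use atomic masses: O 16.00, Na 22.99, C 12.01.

M(C) = 12.01 g/mol.
M(Na2CO3) = 2(22.99) + 12.01 + 3(16.00) = 105.99 g/mol.
n(C) = 140.87 / 12.01 = 11.7294 mol.
Reaction (1): C→CO ratio 2:2 ⇒ n(CO) = 11.7294 mol.
Reaction (2): CO→CO2 ratio 3:3 ⇒ n(CO2) = 11.7294 mol.
Reaction (3): CO2→Na2CO3 ratio 1:1 ⇒ n(Na2CO3) = 11.7294 mol.
Mass of Na2CO3 = 11.7294 × 105.99 = 1243.20 g.

1243.2 g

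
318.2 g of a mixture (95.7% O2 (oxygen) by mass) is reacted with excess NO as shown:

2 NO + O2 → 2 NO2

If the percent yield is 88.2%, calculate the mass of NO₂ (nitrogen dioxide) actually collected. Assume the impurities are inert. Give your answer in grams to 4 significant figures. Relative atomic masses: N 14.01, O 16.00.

772.3 g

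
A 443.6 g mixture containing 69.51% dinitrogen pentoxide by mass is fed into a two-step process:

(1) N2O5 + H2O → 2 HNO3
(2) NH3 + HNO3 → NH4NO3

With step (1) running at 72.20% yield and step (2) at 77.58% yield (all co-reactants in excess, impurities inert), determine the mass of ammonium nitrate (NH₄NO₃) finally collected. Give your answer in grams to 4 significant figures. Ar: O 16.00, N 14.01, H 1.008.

256.0 g

Pure N2O5 = 443.6 × 0.6951 = 308.35 g.
M(N2O5) = 2(14.01) + 5(16.00) = 108.02 g/mol.
M(NH4NO3) = 2(14.01) + 4(1.008) + 3(16.00) = 80.052 g/mol.
n(N2O5) = 308.35 / 108.02 = 2.8545 mol.
Step 1 (N2O5:HNO3 = 1:2): theoretical n(HNO3) = 5.7091 mol; at 72.20% yield, n(HNO3) = 4.1219 mol.
Step 2 (HNO3:NH4NO3 = 1:1): theoretical n(NH4NO3) = 4.1219 mol, so theoretical mass = 4.1219 × 80.052 = 329.97 g.
At 77.58% yield, actual mass of NH4NO3 = 329.97 × 0.7758 = 255.99 g.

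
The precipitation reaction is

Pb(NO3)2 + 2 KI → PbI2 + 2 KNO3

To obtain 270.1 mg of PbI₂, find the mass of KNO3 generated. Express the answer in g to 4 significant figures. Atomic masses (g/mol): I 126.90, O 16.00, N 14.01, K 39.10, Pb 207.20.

0.1185 g

M(PbI2) = 207.20 + 2(126.90) = 461.00 g/mol.
M(KNO3) = 39.10 + 14.01 + 3(16.00) = 101.11 g/mol.
Convert: 270.1 mg = 0.27010 g.
n(PbI2) = 0.27010 g / 461.00 g/mol = 0.00058590 mol.
From the equation the PbI2:KNO3 mole ratio is 1:2, so n(KNO3) = 0.00058590 × 2/1 = 0.0011718 mol.
Mass of KNO3 = 0.0011718 mol × 101.11 g/mol = 0.11848 g.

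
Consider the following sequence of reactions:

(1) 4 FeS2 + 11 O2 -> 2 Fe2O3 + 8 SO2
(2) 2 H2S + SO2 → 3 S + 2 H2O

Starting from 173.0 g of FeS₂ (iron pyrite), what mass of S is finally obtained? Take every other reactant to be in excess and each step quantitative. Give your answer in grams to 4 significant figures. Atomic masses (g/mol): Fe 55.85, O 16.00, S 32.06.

M(FeS2) = 55.85 + 2(32.06) = 119.97 g/mol.
M(S) = 32.06 g/mol.
n(FeS2) = 173.00 / 119.97 = 1.4420 mol.
Step 1 gives a 4:8 ratio of FeS2 to SO2, so n(SO2) = 2.8841 mol.
In step 2 the SO2:S ratio is 1:3, so n(S) = 8.6522 mol.
Mass of S = 8.6522 × 32.06 = 277.39 g.

277.4 g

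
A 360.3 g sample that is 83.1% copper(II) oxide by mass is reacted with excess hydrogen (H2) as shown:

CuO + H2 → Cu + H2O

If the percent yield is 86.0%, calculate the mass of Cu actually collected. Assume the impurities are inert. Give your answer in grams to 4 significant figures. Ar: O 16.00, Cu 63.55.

205.7 g

Pure CuO available = 360.3 g × 0.831 = 299.41 g.
M(CuO) = 63.55 + 16.00 = 79.55 g/mol.
M(Cu) = 63.55 g/mol.
n(CuO) = 299.41 g / 79.55 g/mol = 3.7638 mol.
From the equation the CuO:Cu mole ratio is 1:1, so n(Cu) = 3.7638 × 1/1 = 3.7638 mol.
Mass of Cu = 3.7638 mol × 63.55 g/mol = 239.19 g.
Actual mass collected = 239.19 g × 0.860 = 205.70 g.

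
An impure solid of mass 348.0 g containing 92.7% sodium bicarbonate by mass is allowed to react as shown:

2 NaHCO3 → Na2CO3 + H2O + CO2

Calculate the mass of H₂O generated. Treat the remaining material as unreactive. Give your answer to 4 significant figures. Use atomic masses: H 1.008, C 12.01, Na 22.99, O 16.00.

Mass of pure NaHCO3 = 348.0 g × 0.927 = 322.60 g.
M(NaHCO3) = 22.99 + 1.008 + 12.01 + 3(16.00) = 84.008 g/mol.
M(H2O) = 2(1.008) + 16.00 = 18.016 g/mol.
n(NaHCO3) = 322.60 g / 84.008 g/mol = 3.8401 mol.
From the equation the NaHCO3:H2O mole ratio is 2:1, so n(H2O) = 3.8401 × 1/2 = 1.9200 mol.
Mass of H2O = 1.9200 mol × 18.016 g/mol = 34.591 g.

34.59 g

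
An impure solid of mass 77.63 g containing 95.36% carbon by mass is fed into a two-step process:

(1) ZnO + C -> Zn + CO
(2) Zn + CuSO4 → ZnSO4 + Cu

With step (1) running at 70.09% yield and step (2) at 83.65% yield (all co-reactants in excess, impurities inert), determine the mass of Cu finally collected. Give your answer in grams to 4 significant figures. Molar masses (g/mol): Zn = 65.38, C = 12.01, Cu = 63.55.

Pure C = 77.63 × 0.9536 = 74.028 g.
n(C) = 74.028 / 12.01 = 6.1639 mol.
Step 1 (C:Zn = 1:1): theoretical n(Zn) = 6.1639 mol; at 70.09% yield, n(Zn) = 4.3203 mol.
Step 2 (Zn:Cu = 1:1): theoretical n(Cu) = 4.3203 mol, so theoretical mass = 4.3203 × 63.55 = 274.55 g.
At 83.65% yield, actual mass of Cu = 274.55 × 0.8365 = 229.66 g.

229.7 g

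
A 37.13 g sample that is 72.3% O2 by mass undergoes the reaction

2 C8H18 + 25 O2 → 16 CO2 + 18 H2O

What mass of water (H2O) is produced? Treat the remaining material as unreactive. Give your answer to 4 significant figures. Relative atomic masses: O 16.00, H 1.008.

10.88 g

Mass of pure O2 = 37.13 g × 0.723 = 26.845 g.
M(O2) = 2(16.00) = 32.00 g/mol.
M(H2O) = 2(1.008) + 16.00 = 18.016 g/mol.
n(O2) = 26.845 g / 32.00 g/mol = 0.83891 mol.
From the equation the O2:H2O mole ratio is 25:18, so n(H2O) = 0.83891 × 18/25 = 0.60401 mol.
Mass of H2O = 0.60401 mol × 18.016 g/mol = 10.882 g.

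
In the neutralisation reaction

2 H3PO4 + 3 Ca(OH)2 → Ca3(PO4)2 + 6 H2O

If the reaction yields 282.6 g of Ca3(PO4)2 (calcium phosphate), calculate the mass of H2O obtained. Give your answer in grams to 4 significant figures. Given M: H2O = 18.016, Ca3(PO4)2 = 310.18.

n(Ca3(PO4)2) = 282.60 g / 310.18 g/mol = 0.91108 mol.
From the equation the Ca3(PO4)2:H2O mole ratio is 1:6, so n(H2O) = 0.91108 × 6/1 = 5.4665 mol.
Mass of H2O = 5.4665 mol × 18.016 g/mol = 98.485 g.

98.48 g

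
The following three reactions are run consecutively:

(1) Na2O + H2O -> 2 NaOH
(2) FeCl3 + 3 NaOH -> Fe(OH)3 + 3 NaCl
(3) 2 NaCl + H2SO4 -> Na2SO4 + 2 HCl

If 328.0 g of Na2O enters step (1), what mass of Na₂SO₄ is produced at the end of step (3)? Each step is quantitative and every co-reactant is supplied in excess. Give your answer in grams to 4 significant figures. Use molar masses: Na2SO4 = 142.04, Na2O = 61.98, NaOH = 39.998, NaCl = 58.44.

n(Na2O) = 328.0 / 61.98 = 5.2920 mol.
Reaction (1): Na2O→NaOH ratio 1:2 ⇒ n(NaOH) = 10.584 mol.
Reaction (2): NaOH→NaCl ratio 3:3 ⇒ n(NaCl) = 10.584 mol.
Reaction (3): NaCl→Na2SO4 ratio 2:1 ⇒ n(Na2SO4) = 5.2920 mol.
Mass of Na2SO4 = 5.2920 × 142.04 = 751.68 g.

751.7 g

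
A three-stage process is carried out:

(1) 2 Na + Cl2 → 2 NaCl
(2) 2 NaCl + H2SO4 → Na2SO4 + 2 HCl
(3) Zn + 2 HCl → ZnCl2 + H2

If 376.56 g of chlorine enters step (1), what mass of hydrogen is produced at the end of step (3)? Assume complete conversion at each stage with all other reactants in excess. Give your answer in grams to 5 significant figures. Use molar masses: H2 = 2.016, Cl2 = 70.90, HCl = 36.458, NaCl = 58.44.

10.707 g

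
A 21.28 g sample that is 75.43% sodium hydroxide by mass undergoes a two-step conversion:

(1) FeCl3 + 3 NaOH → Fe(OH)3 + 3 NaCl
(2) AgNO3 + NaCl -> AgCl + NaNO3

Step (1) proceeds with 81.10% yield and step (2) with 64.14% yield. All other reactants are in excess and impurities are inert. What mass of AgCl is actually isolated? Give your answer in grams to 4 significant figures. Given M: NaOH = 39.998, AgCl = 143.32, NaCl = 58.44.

29.92 g

Pure NaOH = 21.28 × 0.7543 = 16.052 g.
n(NaOH) = 16.052 / 39.998 = 0.40131 mol.
Step 1 (NaOH:NaCl = 3:3): theoretical n(NaCl) = 0.40131 mol; at 81.10% yield, n(NaCl) = 0.32546 mol.
Step 2 (NaCl:AgCl = 1:1): theoretical n(AgCl) = 0.32546 mol, so theoretical mass = 0.32546 × 143.32 = 46.645 g.
At 64.14% yield, actual mass of AgCl = 46.645 × 0.6414 = 29.918 g.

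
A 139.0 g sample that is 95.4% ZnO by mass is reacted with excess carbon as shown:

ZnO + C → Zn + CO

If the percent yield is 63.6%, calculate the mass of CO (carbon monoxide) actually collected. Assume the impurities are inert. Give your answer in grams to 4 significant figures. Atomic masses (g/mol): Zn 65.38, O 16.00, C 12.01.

Pure ZnO available = 139.0 g × 0.954 = 132.61 g.
M(ZnO) = 65.38 + 16.00 = 81.38 g/mol.
M(CO) = 12.01 + 16.00 = 28.01 g/mol.
n(ZnO) = 132.61 g / 81.38 g/mol = 1.6295 mol.
From the equation the ZnO:CO mole ratio is 1:1, so n(CO) = 1.6295 × 1/1 = 1.6295 mol.
Mass of CO = 1.6295 mol × 28.01 g/mol = 45.641 g.
Actual mass collected = 45.641 g × 0.636 = 29.028 g.

29.03 g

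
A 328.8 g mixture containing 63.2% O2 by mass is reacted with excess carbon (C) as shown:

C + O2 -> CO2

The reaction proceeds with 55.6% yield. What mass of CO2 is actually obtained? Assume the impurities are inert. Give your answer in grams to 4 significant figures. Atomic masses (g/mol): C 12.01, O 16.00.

158.9 g

Pure O2 available = 328.8 g × 0.632 = 207.80 g.
M(O2) = 2(16.00) = 32.00 g/mol.
M(CO2) = 12.01 + 2(16.00) = 44.01 g/mol.
n(O2) = 207.80 g / 32.00 g/mol = 6.4938 mol.
From the equation the O2:CO2 mole ratio is 1:1, so n(CO2) = 6.4938 × 1/1 = 6.4938 mol.
Mass of CO2 = 6.4938 mol × 44.01 g/mol = 285.79 g.
Actual mass collected = 285.79 g × 0.556 = 158.90 g.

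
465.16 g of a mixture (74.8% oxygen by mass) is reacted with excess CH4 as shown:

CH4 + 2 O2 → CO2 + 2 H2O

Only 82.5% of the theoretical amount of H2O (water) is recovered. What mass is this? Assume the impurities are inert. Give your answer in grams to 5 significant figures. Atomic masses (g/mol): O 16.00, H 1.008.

161.61 g

Pure O2 available = 465.16 g × 0.748 = 347.940 g.
M(O2) = 2(16.00) = 32.00 g/mol.
M(H2O) = 2(1.008) + 16.00 = 18.016 g/mol.
n(O2) = 347.940 g / 32.00 g/mol = 10.8731 mol.
From the equation the O2:H2O mole ratio is 2:2, so n(H2O) = 10.8731 × 2/2 = 10.8731 mol.
Mass of H2O = 10.8731 mol × 18.016 g/mol = 195.890 g.
Actual mass collected = 195.890 g × 0.825 = 161.609 g.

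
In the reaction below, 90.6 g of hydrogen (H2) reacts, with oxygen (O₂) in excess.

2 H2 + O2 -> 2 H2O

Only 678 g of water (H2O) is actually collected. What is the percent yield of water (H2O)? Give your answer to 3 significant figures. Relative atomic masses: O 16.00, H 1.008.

83.7 %

M(H2) = 2(1.008) = 2.016 g/mol.
M(H2O) = 2(1.008) + 16.00 = 18.016 g/mol.
n(H2) = 90.60 g / 2.016 g/mol = 44.94 mol.
From the equation the H2:H2O mole ratio is 2:2, so n(H2O) = 44.94 × 2/2 = 44.94 mol.
Mass of H2O = 44.94 mol × 18.016 g/mol = 809.6 g.
This is the theoretical yield. Percent yield = 678 g / 809.6 g × 100% = 83.74%.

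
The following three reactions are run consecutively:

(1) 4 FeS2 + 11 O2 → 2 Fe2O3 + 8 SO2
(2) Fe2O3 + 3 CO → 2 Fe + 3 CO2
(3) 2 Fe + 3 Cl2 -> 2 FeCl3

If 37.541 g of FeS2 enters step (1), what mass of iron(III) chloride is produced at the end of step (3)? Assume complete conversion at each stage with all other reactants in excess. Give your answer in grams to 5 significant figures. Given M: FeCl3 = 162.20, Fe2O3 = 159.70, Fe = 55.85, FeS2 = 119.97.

n(FeS2) = 37.541 / 119.97 = 0.312920 mol.
Reaction (1): FeS2→Fe2O3 ratio 4:2 ⇒ n(Fe2O3) = 0.156460 mol.
Reaction (2): Fe2O3→Fe ratio 1:2 ⇒ n(Fe) = 0.312920 mol.
Reaction (3): Fe→FeCl3 ratio 2:2 ⇒ n(FeCl3) = 0.312920 mol.
Mass of FeCl3 = 0.312920 × 162.20 = 50.7556 g.

50.756 g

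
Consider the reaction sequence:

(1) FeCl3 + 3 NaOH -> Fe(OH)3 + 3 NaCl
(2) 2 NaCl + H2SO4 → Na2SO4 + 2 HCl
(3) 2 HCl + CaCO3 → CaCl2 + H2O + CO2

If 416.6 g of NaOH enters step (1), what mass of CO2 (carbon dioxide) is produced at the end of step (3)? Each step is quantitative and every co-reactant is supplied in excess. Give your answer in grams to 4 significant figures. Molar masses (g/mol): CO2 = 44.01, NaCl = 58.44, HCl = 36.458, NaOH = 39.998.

n(NaOH) = 416.6 / 39.998 = 10.416 mol.
Reaction (1): NaOH→NaCl ratio 3:3 ⇒ n(NaCl) = 10.416 mol.
Reaction (2): NaCl→HCl ratio 2:2 ⇒ n(HCl) = 10.416 mol.
Reaction (3): HCl→CO2 ratio 2:1 ⇒ n(CO2) = 5.2078 mol.
Mass of CO2 = 5.2078 × 44.01 = 229.19 g.

229.2 g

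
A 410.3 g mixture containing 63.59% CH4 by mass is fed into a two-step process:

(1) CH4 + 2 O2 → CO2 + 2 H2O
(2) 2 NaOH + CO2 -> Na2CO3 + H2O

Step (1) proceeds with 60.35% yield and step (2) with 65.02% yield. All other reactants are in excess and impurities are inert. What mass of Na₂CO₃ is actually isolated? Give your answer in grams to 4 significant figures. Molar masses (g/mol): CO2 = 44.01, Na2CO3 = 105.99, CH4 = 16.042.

Pure CH4 = 410.3 × 0.6359 = 260.91 g.
n(CH4) = 260.91 / 16.042 = 16.264 mol.
Step 1 (CH4:CO2 = 1:1): theoretical n(CO2) = 16.264 mol; at 60.35% yield, n(CO2) = 9.8154 mol.
Step 2 (CO2:Na2CO3 = 1:1): theoretical n(Na2CO3) = 9.8154 mol, so theoretical mass = 9.8154 × 105.99 = 1040.3 g.
At 65.02% yield, actual mass of Na2CO3 = 1040.3 × 0.6502 = 676.43 g.

676.4 g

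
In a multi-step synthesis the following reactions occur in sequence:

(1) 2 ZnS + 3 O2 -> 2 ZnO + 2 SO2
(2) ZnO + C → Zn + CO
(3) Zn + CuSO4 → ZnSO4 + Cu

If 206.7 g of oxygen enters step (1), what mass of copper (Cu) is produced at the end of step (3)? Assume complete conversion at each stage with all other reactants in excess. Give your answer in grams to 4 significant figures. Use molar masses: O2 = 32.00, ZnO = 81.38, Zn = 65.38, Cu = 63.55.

n(O2) = 206.7 / 32.00 = 6.4594 mol.
Reaction (1): O2→ZnO ratio 3:2 ⇒ n(ZnO) = 4.3062 mol.
Reaction (2): ZnO→Zn ratio 1:1 ⇒ n(Zn) = 4.3062 mol.
Reaction (3): Zn→Cu ratio 1:1 ⇒ n(Cu) = 4.3062 mol.
Mass of Cu = 4.3062 × 63.55 = 273.66 g.

273.7 g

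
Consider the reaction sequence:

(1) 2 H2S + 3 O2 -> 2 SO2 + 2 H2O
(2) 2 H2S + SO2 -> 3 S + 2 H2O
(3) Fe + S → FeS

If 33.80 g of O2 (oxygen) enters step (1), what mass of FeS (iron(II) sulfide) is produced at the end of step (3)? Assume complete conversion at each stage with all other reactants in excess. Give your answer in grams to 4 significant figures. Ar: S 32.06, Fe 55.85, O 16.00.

M(O2) = 2(16.00) = 32.00 g/mol.
M(FeS) = 55.85 + 32.06 = 87.91 g/mol.
n(O2) = 33.80 / 32.00 = 1.0562 mol.
Reaction (1): O2→SO2 ratio 3:2 ⇒ n(SO2) = 0.70417 mol.
Reaction (2): SO2→S ratio 1:3 ⇒ n(S) = 2.1125 mol.
Reaction (3): S→FeS ratio 1:1 ⇒ n(FeS) = 2.1125 mol.
Mass of FeS = 2.1125 × 87.91 = 185.71 g.

185.7 g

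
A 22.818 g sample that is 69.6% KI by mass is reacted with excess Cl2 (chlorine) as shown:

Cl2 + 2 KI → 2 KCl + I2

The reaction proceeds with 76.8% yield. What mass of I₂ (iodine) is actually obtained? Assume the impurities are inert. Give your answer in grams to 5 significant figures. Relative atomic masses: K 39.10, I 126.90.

9.3240 g

Pure KI available = 22.818 g × 0.696 = 15.8813 g.
M(KI) = 39.10 + 126.90 = 166.00 g/mol.
M(I2) = 2(126.90) = 253.80 g/mol.
n(KI) = 15.8813 g / 166.00 g/mol = 0.0956707 mol.
From the equation the KI:I2 mole ratio is 2:1, so n(I2) = 0.0956707 × 1/2 = 0.0478353 mol.
Mass of I2 = 0.0478353 mol × 253.80 g/mol = 12.1406 g.
Actual mass collected = 12.1406 g × 0.768 = 9.32399 g.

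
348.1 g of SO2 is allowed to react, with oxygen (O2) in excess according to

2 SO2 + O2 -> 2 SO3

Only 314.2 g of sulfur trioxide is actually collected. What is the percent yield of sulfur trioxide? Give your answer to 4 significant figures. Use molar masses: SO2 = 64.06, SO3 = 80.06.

n(SO2) = 348.10 g / 64.06 g/mol = 5.4340 mol.
From the equation the SO2:SO3 mole ratio is 2:2, so n(SO3) = 5.4340 × 2/2 = 5.4340 mol.
Mass of SO3 = 5.4340 mol × 80.06 g/mol = 435.04 g.
This is the theoretical yield. Percent yield = 314.2 g / 435.04 g × 100% = 72.223%.

72.22 %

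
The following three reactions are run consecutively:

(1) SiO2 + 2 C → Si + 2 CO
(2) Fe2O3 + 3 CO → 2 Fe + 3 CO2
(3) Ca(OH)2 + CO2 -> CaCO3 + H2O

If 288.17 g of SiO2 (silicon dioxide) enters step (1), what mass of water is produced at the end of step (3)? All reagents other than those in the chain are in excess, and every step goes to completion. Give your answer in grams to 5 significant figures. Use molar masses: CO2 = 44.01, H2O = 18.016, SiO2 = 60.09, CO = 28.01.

172.80 g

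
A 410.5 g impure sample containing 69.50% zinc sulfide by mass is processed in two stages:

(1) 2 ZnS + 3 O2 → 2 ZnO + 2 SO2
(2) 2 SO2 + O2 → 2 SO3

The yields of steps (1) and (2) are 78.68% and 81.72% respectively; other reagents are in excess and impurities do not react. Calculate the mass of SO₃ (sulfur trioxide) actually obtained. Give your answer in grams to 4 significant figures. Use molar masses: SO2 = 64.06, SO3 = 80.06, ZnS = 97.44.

150.7 g

Pure ZnS = 410.5 × 0.6950 = 285.30 g.
n(ZnS) = 285.30 / 97.44 = 2.9279 mol.
Step 1 (ZnS:SO2 = 2:2): theoretical n(SO2) = 2.9279 mol; at 78.68% yield, n(SO2) = 2.3037 mol.
Step 2 (SO2:SO3 = 2:2): theoretical n(SO3) = 2.3037 mol, so theoretical mass = 2.3037 × 80.06 = 184.43 g.
At 81.72% yield, actual mass of SO3 = 184.43 × 0.8172 = 150.72 g.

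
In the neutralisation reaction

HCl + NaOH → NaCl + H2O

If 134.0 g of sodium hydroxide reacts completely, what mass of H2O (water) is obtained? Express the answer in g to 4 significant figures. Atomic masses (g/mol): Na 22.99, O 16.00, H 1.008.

M(NaOH) = 22.99 + 16.00 + 1.008 = 39.998 g/mol.
M(H2O) = 2(1.008) + 16.00 = 18.016 g/mol.
n(NaOH) = 134.00 g / 39.998 g/mol = 3.3502 mol.
From the equation the NaOH:H2O mole ratio is 1:1, so n(H2O) = 3.3502 × 1/1 = 3.3502 mol.
Mass of H2O = 3.3502 mol × 18.016 g/mol = 60.357 g.

60.36 g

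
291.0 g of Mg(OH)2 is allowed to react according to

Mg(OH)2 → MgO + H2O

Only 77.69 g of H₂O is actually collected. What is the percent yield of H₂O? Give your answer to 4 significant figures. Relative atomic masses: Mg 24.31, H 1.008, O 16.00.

86.43 %

M(Mg(OH)2) = 24.31 + 2(16.00) + 2(1.008) = 58.326 g/mol.
M(H2O) = 2(1.008) + 16.00 = 18.016 g/mol.
n(Mg(OH)2) = 291.00 g / 58.326 g/mol = 4.9892 mol.
From the equation the Mg(OH)2:H2O mole ratio is 1:1, so n(H2O) = 4.9892 × 1/1 = 4.9892 mol.
Mass of H2O = 4.9892 mol × 18.016 g/mol = 89.885 g.
This is the theoretical yield. Percent yield = 77.69 g / 89.885 g × 100% = 86.432%.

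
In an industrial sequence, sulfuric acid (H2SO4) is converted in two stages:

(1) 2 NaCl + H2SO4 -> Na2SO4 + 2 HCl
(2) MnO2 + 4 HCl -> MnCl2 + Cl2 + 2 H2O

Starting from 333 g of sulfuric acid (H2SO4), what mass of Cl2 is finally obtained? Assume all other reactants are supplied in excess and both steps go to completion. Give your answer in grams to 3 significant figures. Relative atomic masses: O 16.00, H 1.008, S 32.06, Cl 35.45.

120 g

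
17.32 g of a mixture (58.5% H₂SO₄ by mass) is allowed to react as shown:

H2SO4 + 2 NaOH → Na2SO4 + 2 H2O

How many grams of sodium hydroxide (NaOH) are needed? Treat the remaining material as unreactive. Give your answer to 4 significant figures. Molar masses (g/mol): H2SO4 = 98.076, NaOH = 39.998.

8.264 g

Mass of pure H2SO4 = 17.32 g × 0.585 = 10.132 g.
n(H2SO4) = 10.132 g / 98.076 g/mol = 0.10331 mol.
From the equation the H2SO4:NaOH mole ratio is 1:2, so n(NaOH) = 0.10331 × 2/1 = 0.20662 mol.
Mass of NaOH = 0.20662 mol × 39.998 g/mol = 8.2644 g.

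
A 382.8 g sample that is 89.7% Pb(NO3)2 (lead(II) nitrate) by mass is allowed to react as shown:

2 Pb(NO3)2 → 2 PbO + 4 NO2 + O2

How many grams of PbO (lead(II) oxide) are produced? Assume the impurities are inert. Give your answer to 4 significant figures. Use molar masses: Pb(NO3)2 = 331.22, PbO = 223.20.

231.4 g

Mass of pure Pb(NO3)2 = 382.8 g × 0.897 = 343.37 g.
n(Pb(NO3)2) = 343.37 g / 331.22 g/mol = 1.0367 mol.
From the equation the Pb(NO3)2:PbO mole ratio is 2:2, so n(PbO) = 1.0367 × 2/2 = 1.0367 mol.
Mass of PbO = 1.0367 mol × 223.20 g/mol = 231.39 g.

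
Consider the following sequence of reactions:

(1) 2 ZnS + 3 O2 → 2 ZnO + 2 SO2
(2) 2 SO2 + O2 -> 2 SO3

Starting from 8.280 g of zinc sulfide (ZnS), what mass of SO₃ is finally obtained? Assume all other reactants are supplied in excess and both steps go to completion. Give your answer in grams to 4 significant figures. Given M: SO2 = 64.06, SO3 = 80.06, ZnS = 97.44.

6.803 g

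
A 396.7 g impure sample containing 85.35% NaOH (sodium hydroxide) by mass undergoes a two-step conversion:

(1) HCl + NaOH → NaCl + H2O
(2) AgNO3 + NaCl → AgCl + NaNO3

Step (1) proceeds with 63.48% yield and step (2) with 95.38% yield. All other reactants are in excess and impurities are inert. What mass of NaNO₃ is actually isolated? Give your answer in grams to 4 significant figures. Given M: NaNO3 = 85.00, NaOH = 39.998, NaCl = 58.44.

435.7 g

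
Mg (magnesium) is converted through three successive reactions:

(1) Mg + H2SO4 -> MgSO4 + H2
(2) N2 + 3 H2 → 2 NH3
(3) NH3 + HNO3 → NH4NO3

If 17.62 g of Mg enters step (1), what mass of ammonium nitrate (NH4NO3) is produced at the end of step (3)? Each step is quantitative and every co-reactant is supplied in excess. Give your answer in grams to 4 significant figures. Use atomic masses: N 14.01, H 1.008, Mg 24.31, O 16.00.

38.68 g

M(Mg) = 24.31 g/mol.
M(NH4NO3) = 2(14.01) + 4(1.008) + 3(16.00) = 80.052 g/mol.
n(Mg) = 17.62 / 24.31 = 0.72480 mol.
Reaction (1): Mg→H2 ratio 1:1 ⇒ n(H2) = 0.72480 mol.
Reaction (2): H2→NH3 ratio 3:2 ⇒ n(NH3) = 0.48320 mol.
Reaction (3): NH3→NH4NO3 ratio 1:1 ⇒ n(NH4NO3) = 0.48320 mol.
Mass of NH4NO3 = 0.48320 × 80.052 = 38.681 g.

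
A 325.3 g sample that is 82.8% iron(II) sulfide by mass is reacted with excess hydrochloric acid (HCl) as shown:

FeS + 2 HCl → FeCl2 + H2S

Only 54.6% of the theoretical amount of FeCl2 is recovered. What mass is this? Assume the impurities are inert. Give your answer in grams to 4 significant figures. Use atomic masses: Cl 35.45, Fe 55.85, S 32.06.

212.0 g

Pure FeS available = 325.3 g × 0.828 = 269.35 g.
M(FeS) = 55.85 + 32.06 = 87.91 g/mol.
M(FeCl2) = 55.85 + 2(35.45) = 126.75 g/mol.
n(FeS) = 269.35 g / 87.91 g/mol = 3.0639 mol.
From the equation the FeS:FeCl2 mole ratio is 1:1, so n(FeCl2) = 3.0639 × 1/1 = 3.0639 mol.
Mass of FeCl2 = 3.0639 mol × 126.75 g/mol = 388.35 g.
Actual mass collected = 388.35 g × 0.546 = 212.04 g.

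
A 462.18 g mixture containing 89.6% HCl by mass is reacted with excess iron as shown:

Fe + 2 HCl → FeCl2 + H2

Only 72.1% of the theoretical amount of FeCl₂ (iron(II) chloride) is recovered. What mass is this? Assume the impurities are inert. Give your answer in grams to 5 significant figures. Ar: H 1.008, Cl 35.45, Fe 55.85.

519.01 g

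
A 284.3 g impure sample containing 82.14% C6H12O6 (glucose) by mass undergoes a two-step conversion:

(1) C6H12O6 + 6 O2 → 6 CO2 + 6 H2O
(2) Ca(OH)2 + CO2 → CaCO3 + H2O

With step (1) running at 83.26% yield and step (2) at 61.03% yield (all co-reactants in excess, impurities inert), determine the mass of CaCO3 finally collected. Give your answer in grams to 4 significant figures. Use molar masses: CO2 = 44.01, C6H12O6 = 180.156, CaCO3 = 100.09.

Pure C6H12O6 = 284.3 × 0.8214 = 233.52 g.
n(C6H12O6) = 233.52 / 180.156 = 1.2962 mol.
Step 1 (C6H12O6:CO2 = 1:6): theoretical n(CO2) = 7.7774 mol; at 83.26% yield, n(CO2) = 6.4755 mol.
Step 2 (CO2:CaCO3 = 1:1): theoretical n(CaCO3) = 6.4755 mol, so theoretical mass = 6.4755 × 100.09 = 648.13 g.
At 61.03% yield, actual mass of CaCO3 = 648.13 × 0.6103 = 395.55 g.

395.6 g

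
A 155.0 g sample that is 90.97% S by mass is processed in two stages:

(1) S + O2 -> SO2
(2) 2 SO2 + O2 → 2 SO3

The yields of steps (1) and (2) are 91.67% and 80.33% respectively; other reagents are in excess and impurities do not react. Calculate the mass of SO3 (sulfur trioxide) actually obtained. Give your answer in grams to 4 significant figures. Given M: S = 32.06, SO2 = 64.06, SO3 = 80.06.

259.3 g

Pure S = 155.0 × 0.9097 = 141.00 g.
n(S) = 141.00 / 32.06 = 4.3981 mol.
Step 1 (S:SO2 = 1:1): theoretical n(SO2) = 4.3981 mol; at 91.67% yield, n(SO2) = 4.0318 mol.
Step 2 (SO2:SO3 = 2:2): theoretical n(SO3) = 4.0318 mol, so theoretical mass = 4.0318 × 80.06 = 322.78 g.
At 80.33% yield, actual mass of SO3 = 322.78 × 0.8033 = 259.29 g.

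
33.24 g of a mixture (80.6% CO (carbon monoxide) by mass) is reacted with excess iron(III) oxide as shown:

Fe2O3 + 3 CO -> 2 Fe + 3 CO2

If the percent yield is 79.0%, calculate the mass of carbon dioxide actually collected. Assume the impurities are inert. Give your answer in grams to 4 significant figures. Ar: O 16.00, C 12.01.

Pure CO available = 33.24 g × 0.806 = 26.791 g.
M(CO) = 12.01 + 16.00 = 28.01 g/mol.
M(CO2) = 12.01 + 2(16.00) = 44.01 g/mol.
n(CO) = 26.791 g / 28.01 g/mol = 0.95650 mol.
From the equation the CO:CO2 mole ratio is 3:3, so n(CO2) = 0.95650 × 3/3 = 0.95650 mol.
Mass of CO2 = 0.95650 mol × 44.01 g/mol = 42.095 g.
Actual mass collected = 42.095 g × 0.790 = 33.255 g.

33.26 g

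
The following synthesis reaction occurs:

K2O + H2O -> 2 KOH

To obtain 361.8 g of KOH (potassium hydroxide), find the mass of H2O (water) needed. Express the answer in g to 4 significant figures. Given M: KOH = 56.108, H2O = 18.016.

n(KOH) = 361.80 g / 56.108 g/mol = 6.4483 mol.
From the equation the KOH:H2O mole ratio is 2:1, so n(H2O) = 6.4483 × 1/2 = 3.2241 mol.
Mass of H2O = 3.2241 mol × 18.016 g/mol = 58.086 g.

58.09 g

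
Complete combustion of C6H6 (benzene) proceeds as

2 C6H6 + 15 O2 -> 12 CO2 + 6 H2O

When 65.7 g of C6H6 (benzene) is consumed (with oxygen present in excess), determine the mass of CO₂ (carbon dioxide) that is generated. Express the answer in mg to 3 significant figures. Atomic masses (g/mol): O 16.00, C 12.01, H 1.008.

M(C6H6) = 6(12.01) + 6(1.008) = 78.108 g/mol.
M(CO2) = 12.01 + 2(16.00) = 44.01 g/mol.
n(C6H6) = 65.70 g / 78.108 g/mol = 0.8411 mol.
From the equation the C6H6:CO2 mole ratio is 2:12, so n(CO2) = 0.8411 × 12/2 = 5.047 mol.
Mass of CO2 = 5.047 mol × 44.01 g/mol = 222.1 g.
Converting to mg: 222.1 g = 222000 mg.

222000 mg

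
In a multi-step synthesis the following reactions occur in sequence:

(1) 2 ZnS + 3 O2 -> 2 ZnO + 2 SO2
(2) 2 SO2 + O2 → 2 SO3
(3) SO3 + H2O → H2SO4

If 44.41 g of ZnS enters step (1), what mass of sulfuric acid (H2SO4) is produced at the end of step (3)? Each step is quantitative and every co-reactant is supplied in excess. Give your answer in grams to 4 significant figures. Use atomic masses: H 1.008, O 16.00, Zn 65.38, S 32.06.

44.70 g

M(ZnS) = 65.38 + 32.06 = 97.44 g/mol.
M(H2SO4) = 2(1.008) + 32.06 + 4(16.00) = 98.076 g/mol.
n(ZnS) = 44.41 / 97.44 = 0.45577 mol.
Reaction (1): ZnS→SO2 ratio 2:2 ⇒ n(SO2) = 0.45577 mol.
Reaction (2): SO2→SO3 ratio 2:2 ⇒ n(SO3) = 0.45577 mol.
Reaction (3): SO3→H2SO4 ratio 1:1 ⇒ n(H2SO4) = 0.45577 mol.
Mass of H2SO4 = 0.45577 × 98.076 = 44.700 g.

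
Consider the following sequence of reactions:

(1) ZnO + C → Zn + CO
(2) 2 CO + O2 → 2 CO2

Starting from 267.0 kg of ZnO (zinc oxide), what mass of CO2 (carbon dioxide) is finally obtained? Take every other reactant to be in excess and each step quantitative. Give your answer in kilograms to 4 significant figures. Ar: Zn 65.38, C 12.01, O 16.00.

M(ZnO) = 65.38 + 16.00 = 81.38 g/mol.
M(CO2) = 12.01 + 2(16.00) = 44.01 g/mol.
267.0 kg = 267000 g.
n(ZnO) = 267000 / 81.38 = 3280.9 mol.
Step 1 gives a 1:1 ratio of ZnO to CO, so n(CO) = 3280.9 mol.
In step 2 the CO:CO2 ratio is 2:2, so n(CO2) = 3280.9 mol.
Mass of CO2 = 3280.9 × 44.01 = 144390 g = 144.4 kg.

144.4 kg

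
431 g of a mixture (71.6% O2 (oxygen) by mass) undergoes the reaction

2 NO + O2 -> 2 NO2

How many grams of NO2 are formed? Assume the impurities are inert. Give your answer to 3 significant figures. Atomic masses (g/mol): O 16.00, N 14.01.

887 g

Mass of pure O2 = 431 g × 0.716 = 308.6 g.
M(O2) = 2(16.00) = 32.00 g/mol.
M(NO2) = 14.01 + 2(16.00) = 46.01 g/mol.
n(O2) = 308.6 g / 32.00 g/mol = 9.644 mol.
From the equation the O2:NO2 mole ratio is 1:2, so n(NO2) = 9.644 × 2/1 = 19.29 mol.
Mass of NO2 = 19.29 mol × 46.01 g/mol = 887.4 g.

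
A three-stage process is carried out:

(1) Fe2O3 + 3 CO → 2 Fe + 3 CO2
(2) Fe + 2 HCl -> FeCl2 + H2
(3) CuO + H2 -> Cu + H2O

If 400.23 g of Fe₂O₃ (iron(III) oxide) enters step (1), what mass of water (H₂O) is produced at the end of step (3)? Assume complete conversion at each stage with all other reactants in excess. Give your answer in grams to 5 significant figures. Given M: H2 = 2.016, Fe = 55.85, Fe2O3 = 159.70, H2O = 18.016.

90.301 g

n(Fe2O3) = 400.23 / 159.70 = 2.50614 mol.
Reaction (1): Fe2O3→Fe ratio 1:2 ⇒ n(Fe) = 5.01227 mol.
Reaction (2): Fe→H2 ratio 1:1 ⇒ n(H2) = 5.01227 mol.
Reaction (3): H2→H2O ratio 1:1 ⇒ n(H2O) = 5.01227 mol.
Mass of H2O = 5.01227 × 18.016 = 90.3011 g.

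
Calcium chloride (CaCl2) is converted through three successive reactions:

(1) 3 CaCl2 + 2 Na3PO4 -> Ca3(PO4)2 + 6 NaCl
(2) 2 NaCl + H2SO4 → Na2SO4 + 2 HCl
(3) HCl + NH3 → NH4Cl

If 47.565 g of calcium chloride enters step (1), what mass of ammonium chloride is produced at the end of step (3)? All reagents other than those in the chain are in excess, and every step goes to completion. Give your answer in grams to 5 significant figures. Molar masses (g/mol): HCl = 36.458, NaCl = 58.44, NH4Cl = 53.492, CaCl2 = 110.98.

n(CaCl2) = 47.565 / 110.98 = 0.428591 mol.
Reaction (1): CaCl2→NaCl ratio 3:6 ⇒ n(NaCl) = 0.857181 mol.
Reaction (2): NaCl→HCl ratio 2:2 ⇒ n(HCl) = 0.857181 mol.
Reaction (3): HCl→NH4Cl ratio 1:1 ⇒ n(NH4Cl) = 0.857181 mol.
Mass of NH4Cl = 0.857181 × 53.492 = 45.8524 g.

45.852 g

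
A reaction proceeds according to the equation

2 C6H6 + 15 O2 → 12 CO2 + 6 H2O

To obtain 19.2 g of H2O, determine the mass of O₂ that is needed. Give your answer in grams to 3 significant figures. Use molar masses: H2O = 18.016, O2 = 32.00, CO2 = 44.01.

85.3 g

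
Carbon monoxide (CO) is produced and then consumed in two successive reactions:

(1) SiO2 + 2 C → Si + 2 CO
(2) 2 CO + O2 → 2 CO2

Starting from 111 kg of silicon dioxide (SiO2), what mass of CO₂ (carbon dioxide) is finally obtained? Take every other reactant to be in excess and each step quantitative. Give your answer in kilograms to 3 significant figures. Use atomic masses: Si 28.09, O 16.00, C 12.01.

M(SiO2) = 28.09 + 2(16.00) = 60.09 g/mol.
M(CO2) = 12.01 + 2(16.00) = 44.01 g/mol.
111 kg = 111000 g.
n(SiO2) = 111000 / 60.09 = 1847 mol.
Step 1 gives a 1:2 ratio of SiO2 to CO, so n(CO) = 3694 mol.
In step 2 the CO:CO2 ratio is 2:2, so n(CO2) = 3694 mol.
Mass of CO2 = 3694 × 44.01 = 162600 g = 163 kg.

163 kg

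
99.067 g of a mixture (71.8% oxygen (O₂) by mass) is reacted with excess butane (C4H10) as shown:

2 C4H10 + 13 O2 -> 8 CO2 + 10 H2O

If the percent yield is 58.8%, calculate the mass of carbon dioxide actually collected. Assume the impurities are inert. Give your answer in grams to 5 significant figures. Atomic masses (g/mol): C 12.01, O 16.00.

Pure O2 available = 99.067 g × 0.718 = 71.1301 g.
M(O2) = 2(16.00) = 32.00 g/mol.
M(CO2) = 12.01 + 2(16.00) = 44.01 g/mol.
n(O2) = 71.1301 g / 32.00 g/mol = 2.22282 mol.
From the equation the O2:CO2 mole ratio is 13:8, so n(CO2) = 2.22282 × 8/13 = 1.36789 mol.
Mass of CO2 = 1.36789 mol × 44.01 g/mol = 60.2007 g.
Actual mass collected = 60.2007 g × 0.588 = 35.3980 g.

35.398 g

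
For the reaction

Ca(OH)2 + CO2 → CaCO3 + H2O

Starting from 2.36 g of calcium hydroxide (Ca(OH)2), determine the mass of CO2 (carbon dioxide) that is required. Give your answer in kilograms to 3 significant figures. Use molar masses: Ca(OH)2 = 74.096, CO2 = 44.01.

n(Ca(OH)2) = 2.360 g / 74.096 g/mol = 0.03185 mol.
From the equation the Ca(OH)2:CO2 mole ratio is 1:1, so n(CO2) = 0.03185 × 1/1 = 0.03185 mol.
Mass of CO2 = 0.03185 mol × 44.01 g/mol = 1.402 g.
Converting to kg: 1.402 g = 0.00140 kg.

0.00140 kg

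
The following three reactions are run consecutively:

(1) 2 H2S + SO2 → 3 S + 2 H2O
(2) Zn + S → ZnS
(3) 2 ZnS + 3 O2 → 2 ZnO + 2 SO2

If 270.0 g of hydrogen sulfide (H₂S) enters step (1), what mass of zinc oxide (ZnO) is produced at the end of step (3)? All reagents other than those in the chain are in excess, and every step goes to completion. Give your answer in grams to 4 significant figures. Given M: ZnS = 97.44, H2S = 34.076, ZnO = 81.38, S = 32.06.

967.2 g

n(H2S) = 270.0 / 34.076 = 7.9235 mol.
Reaction (1): H2S→S ratio 2:3 ⇒ n(S) = 11.885 mol.
Reaction (2): S→ZnS ratio 1:1 ⇒ n(ZnS) = 11.885 mol.
Reaction (3): ZnS→ZnO ratio 2:2 ⇒ n(ZnO) = 11.885 mol.
Mass of ZnO = 11.885 × 81.38 = 967.22 g.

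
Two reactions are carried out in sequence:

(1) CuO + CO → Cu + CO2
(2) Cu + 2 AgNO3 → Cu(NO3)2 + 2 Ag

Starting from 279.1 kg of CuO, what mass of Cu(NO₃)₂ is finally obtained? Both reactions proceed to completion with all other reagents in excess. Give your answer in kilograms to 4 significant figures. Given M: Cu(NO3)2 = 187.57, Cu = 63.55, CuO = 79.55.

658.1 kg

279.1 kg = 279100 g.
n(CuO) = 279100 / 79.55 = 3508.5 mol.
Step 1 gives a 1:1 ratio of CuO to Cu, so n(Cu) = 3508.5 mol.
In step 2 the Cu:Cu(NO3)2 ratio is 1:1, so n(Cu(NO3)2) = 3508.5 mol.
Mass of Cu(NO3)2 = 3508.5 × 187.57 = 658090 g = 658.1 kg.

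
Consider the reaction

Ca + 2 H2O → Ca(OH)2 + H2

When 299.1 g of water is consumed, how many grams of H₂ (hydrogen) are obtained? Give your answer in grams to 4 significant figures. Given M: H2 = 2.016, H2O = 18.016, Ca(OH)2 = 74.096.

16.73 g

n(H2O) = 299.10 g / 18.016 g/mol = 16.602 mol.
From the equation the H2O:H2 mole ratio is 2:1, so n(H2) = 16.602 × 1/2 = 8.3010 mol.
Mass of H2 = 8.3010 mol × 2.016 g/mol = 16.735 g.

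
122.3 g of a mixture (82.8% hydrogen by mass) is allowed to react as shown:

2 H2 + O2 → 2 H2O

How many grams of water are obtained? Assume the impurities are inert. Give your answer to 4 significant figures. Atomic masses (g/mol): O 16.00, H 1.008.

905.0 g

Mass of pure H2 = 122.3 g × 0.828 = 101.26 g.
M(H2) = 2(1.008) = 2.016 g/mol.
M(H2O) = 2(1.008) + 16.00 = 18.016 g/mol.
n(H2) = 101.26 g / 2.016 g/mol = 50.230 mol.
From the equation the H2:H2O mole ratio is 2:2, so n(H2O) = 50.230 × 2/2 = 50.230 mol.
Mass of H2O = 50.230 mol × 18.016 g/mol = 904.95 g.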